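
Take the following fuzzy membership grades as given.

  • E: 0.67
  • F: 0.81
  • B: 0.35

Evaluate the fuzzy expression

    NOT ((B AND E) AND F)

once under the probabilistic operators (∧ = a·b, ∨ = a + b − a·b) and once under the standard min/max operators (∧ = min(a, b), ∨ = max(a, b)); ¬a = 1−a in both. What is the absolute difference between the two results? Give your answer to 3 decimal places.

Under probabilistic:
  B AND E = a·b on (0.3500, 0.6700) = 0.2345
  (B AND E) AND F = a·b on (0.2345, 0.8100) = 0.1899
  NOT ((B AND E) AND F) = 1 − 0.1899 = 0.8101
  → value = 0.8101
Under standard min/max:
  B AND E = min(a, b) on (0.35, 0.67) = 0.35
  (B AND E) AND F = min(a, b) on (0.35, 0.81) = 0.35
  NOT ((B AND E) AND F) = 1 − 0.35 = 0.65
  → value = 0.6500
|0.8101 − 0.6500| = 0.160

0.160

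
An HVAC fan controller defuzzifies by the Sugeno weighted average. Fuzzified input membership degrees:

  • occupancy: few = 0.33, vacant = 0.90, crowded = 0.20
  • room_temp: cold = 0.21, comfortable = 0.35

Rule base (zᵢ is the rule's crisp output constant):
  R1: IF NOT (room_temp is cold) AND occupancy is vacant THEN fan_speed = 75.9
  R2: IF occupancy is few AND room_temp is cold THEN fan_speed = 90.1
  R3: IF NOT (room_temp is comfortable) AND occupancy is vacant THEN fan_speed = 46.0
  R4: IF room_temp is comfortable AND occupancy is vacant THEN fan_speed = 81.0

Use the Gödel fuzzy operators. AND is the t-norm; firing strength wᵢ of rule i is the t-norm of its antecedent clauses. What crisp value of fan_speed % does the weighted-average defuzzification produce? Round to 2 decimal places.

R1 (z=75.9): ¬cold=1−0.21=0.79, vacant=0.90; AND[min(a, b)] → w = 0.79
R2 (z=90.1): few=0.33, cold=0.21; AND[min(a, b)] → w = 0.21
R3 (z=46.0): ¬comfortable=1−0.35=0.65, vacant=0.90; AND[min(a, b)] → w = 0.65
R4 (z=81.0): comfortable=0.35, vacant=0.90; AND[min(a, b)] → w = 0.35
Weighted average = (0.79·75.9 + 0.21·90.1 + 0.65·46.0 + 0.35·81.0) / (0.79 + 0.21 + 0.65 + 0.35)
  = 137.1320 / 2.0000 = 68.57

68.57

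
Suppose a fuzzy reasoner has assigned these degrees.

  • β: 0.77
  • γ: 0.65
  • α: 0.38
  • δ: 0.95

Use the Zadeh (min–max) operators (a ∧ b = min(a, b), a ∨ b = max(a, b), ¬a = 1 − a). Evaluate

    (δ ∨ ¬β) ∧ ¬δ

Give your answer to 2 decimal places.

¬β = 1 − 0.77 = 0.23
δ ∨ ¬β = max(a, b) on (0.95, 0.23) = 0.95
¬δ = 1 − 0.95 = 0.05
(δ ∨ ¬β) ∧ ¬δ = min(a, b) on (0.95, 0.05) = 0.05

0.05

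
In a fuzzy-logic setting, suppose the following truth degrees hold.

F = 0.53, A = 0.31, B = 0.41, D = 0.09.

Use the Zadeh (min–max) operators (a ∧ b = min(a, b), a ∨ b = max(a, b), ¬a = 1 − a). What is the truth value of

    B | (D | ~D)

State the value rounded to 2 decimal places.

~D = 1 − 0.09 = 0.91
D | ~D = max(a, b) on (0.09, 0.91) = 0.91
B | (D | ~D) = max(a, b) on (0.41, 0.91) = 0.91

0.91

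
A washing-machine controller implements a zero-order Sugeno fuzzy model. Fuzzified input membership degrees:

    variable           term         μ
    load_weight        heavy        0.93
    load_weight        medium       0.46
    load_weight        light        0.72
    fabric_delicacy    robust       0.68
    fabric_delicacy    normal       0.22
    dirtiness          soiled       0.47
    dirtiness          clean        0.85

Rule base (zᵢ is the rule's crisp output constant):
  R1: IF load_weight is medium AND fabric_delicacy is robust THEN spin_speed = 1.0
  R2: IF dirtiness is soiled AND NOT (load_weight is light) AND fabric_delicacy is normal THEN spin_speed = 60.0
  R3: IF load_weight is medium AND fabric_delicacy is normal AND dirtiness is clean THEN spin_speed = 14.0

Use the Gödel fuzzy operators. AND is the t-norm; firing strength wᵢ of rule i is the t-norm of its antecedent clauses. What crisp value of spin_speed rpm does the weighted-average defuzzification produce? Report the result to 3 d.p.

R1 (z=1.0): medium=0.46, robust=0.68; AND[min(a, b)] → w = 0.46
R2 (z=60.0): soiled=0.47, ¬light=1−0.72=0.28, normal=0.22; AND[min(a, b)] → w = 0.22
R3 (z=14.0): medium=0.46, normal=0.22, clean=0.85; AND[min(a, b)] → w = 0.22
Weighted average = (0.46·1.0 + 0.22·60.0 + 0.22·14.0) / (0.46 + 0.22 + 0.22)
  = 16.7400 / 0.9000 = 18.600

18.600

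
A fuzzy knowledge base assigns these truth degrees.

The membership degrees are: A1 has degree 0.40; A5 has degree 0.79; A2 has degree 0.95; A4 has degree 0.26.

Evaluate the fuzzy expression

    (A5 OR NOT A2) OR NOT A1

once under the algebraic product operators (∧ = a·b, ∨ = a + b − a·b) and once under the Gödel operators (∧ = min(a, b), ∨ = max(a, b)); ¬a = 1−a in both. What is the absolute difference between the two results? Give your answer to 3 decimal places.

0.130

Under algebraic product:
  NOT A2 = 1 − 0.9500 = 0.0500
  A5 OR NOT A2 = a + b − a·b on (0.7900, 0.0500) = 0.8005
  NOT A1 = 1 − 0.4000 = 0.6000
  (A5 OR NOT A2) OR NOT A1 = a + b − a·b on (0.8005, 0.6000) = 0.9202
  → value = 0.9202
Under Gödel:
  NOT A2 = 1 − 0.95 = 0.05
  A5 OR NOT A2 = max(a, b) on (0.79, 0.05) = 0.79
  NOT A1 = 1 − 0.40 = 0.60
  (A5 OR NOT A2) OR NOT A1 = max(a, b) on (0.79, 0.60) = 0.79
  → value = 0.7900
|0.9202 − 0.7900| = 0.130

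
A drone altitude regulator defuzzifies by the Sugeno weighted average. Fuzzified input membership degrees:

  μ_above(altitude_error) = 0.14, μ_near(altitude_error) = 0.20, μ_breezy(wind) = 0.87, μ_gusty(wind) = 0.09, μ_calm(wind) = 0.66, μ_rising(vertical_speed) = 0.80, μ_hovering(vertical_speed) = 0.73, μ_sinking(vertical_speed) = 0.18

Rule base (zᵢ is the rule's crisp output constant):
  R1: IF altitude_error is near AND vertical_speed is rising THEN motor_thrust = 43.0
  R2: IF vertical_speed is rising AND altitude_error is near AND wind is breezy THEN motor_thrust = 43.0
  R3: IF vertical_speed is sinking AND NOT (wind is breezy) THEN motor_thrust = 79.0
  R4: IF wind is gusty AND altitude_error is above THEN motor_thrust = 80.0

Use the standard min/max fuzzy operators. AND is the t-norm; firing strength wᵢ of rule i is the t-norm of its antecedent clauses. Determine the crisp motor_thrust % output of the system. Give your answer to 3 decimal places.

55.919

R1 (z=43.0): near=0.20, rising=0.80; AND[min(a, b)] → w = 0.20
R2 (z=43.0): rising=0.80, near=0.20, breezy=0.87; AND[min(a, b)] → w = 0.20
R3 (z=79.0): sinking=0.18, ¬breezy=1−0.87=0.13; AND[min(a, b)] → w = 0.13
R4 (z=80.0): gusty=0.09, above=0.14; AND[min(a, b)] → w = 0.09
Weighted average = (0.20·43.0 + 0.20·43.0 + 0.13·79.0 + 0.09·80.0) / (0.20 + 0.20 + 0.13 + 0.09)
  = 34.6700 / 0.6200 = 55.919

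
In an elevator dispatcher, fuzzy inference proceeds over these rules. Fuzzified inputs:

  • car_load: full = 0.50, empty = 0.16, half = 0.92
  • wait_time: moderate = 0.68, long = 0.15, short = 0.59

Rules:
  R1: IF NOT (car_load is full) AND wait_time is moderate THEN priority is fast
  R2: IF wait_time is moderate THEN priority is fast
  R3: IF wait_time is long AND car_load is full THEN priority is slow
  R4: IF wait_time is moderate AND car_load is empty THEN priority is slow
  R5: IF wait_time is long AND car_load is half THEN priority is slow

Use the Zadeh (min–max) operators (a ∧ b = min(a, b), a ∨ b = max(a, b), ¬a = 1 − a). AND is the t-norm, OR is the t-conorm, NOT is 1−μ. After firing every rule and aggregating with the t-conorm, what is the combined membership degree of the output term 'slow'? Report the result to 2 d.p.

0.16

R1: ¬full=1−0.50=0.50, moderate=0.68; AND[min(a, b)] → w = 0.50
R2: moderate=0.68 → w = 0.68
R3: long=0.15, full=0.50; AND[min(a, b)] → w = 0.15
R4: moderate=0.68, empty=0.16; AND[min(a, b)] → w = 0.16
R5: long=0.15, half=0.92; AND[min(a, b)] → w = 0.15
Rules with consequent 'slow': {R3, R4, R5} → strengths 0.15, 0.16, 0.15
Aggregate via t-conorm [max(a, b)]: 0.16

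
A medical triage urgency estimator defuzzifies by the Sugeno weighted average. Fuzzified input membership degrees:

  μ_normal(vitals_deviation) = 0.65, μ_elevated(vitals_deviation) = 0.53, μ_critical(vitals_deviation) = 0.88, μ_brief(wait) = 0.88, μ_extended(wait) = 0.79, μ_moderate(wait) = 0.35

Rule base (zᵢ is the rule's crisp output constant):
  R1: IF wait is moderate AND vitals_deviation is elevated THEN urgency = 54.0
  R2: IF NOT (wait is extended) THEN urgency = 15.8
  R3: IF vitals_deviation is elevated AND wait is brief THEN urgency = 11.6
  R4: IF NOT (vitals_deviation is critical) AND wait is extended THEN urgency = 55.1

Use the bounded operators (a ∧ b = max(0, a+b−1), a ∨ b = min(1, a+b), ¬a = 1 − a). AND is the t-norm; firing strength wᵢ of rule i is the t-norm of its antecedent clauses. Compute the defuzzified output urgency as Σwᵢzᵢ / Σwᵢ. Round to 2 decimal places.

13.02

R1 (z=54.0): moderate=0.35, elevated=0.53; AND[max(0, a+b−1)] → w = 0.00
R2 (z=15.8): ¬extended=1−0.79=0.21 → w = 0.21
R3 (z=11.6): elevated=0.53, brief=0.88; AND[max(0, a+b−1)] → w = 0.41
R4 (z=55.1): ¬critical=1−0.88=0.12, extended=0.79; AND[max(0, a+b−1)] → w = 0.00
Weighted average = (0.00·54.0 + 0.21·15.8 + 0.41·11.6 + 0.00·55.1) / (0.00 + 0.21 + 0.41 + 0.00)
  = 8.0740 / 0.6200 = 13.02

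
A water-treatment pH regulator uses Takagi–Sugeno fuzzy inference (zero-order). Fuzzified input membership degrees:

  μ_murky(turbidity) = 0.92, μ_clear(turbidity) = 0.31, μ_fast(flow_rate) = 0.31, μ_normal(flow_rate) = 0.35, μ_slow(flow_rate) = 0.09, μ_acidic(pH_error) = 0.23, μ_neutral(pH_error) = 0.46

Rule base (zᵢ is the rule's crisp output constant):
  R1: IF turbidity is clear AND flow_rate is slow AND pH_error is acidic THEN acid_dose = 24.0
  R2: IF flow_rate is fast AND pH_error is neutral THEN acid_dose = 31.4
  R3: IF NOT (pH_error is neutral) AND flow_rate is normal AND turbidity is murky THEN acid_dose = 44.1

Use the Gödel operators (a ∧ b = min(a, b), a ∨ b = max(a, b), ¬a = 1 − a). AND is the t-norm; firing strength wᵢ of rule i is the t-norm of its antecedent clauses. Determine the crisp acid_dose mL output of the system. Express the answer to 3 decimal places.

R1 (z=24.0): clear=0.31, slow=0.09, acidic=0.23; AND[min(a, b)] → w = 0.09
R2 (z=31.4): fast=0.31, neutral=0.46; AND[min(a, b)] → w = 0.31
R3 (z=44.1): ¬neutral=1−0.46=0.54, normal=0.35, murky=0.92; AND[min(a, b)] → w = 0.35
Weighted average = (0.09·24.0 + 0.31·31.4 + 0.35·44.1) / (0.09 + 0.31 + 0.35)
  = 27.3290 / 0.7500 = 36.439

36.439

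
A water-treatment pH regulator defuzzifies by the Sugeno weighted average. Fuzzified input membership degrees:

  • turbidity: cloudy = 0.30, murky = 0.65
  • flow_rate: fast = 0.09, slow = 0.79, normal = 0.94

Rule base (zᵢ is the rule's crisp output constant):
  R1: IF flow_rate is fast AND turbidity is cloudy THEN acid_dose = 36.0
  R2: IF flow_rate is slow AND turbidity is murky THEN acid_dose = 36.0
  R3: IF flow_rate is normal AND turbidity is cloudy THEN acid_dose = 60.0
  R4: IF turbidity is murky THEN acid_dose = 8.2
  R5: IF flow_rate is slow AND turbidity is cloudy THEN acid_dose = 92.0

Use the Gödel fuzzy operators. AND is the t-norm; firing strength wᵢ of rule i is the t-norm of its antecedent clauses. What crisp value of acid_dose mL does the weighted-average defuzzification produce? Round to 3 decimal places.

R1 (z=36.0): fast=0.09, cloudy=0.30; AND[min(a, b)] → w = 0.09
R2 (z=36.0): slow=0.79, murky=0.65; AND[min(a, b)] → w = 0.65
R3 (z=60.0): normal=0.94, cloudy=0.30; AND[min(a, b)] → w = 0.30
R4 (z=8.2): murky=0.65 → w = 0.65
R5 (z=92.0): slow=0.79, cloudy=0.30; AND[min(a, b)] → w = 0.30
Weighted average = (0.09·36.0 + 0.65·36.0 + 0.30·60.0 + 0.65·8.2 + 0.30·92.0) / (0.09 + 0.65 + 0.30 + 0.65 + 0.30)
  = 77.5700 / 1.9900 = 38.980

38.980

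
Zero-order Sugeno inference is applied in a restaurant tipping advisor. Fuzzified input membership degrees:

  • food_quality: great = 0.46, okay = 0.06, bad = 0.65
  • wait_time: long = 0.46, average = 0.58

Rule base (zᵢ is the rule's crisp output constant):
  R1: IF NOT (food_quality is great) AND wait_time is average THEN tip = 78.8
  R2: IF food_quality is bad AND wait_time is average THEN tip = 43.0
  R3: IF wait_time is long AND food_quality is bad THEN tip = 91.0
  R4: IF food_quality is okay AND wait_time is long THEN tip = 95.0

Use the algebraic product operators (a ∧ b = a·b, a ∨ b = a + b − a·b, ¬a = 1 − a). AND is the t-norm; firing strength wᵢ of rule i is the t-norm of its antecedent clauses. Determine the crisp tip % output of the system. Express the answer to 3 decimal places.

69.554

R1 (z=78.8): ¬great=1−0.46=0.54, average=0.58; AND[a·b] → w = 0.3132
R2 (z=43.0): bad=0.65, average=0.58; AND[a·b] → w = 0.3770
R3 (z=91.0): long=0.46, bad=0.65; AND[a·b] → w = 0.2990
R4 (z=95.0): okay=0.06, long=0.46; AND[a·b] → w = 0.0276
Weighted average = (0.3132·78.8 + 0.3770·43.0 + 0.2990·91.0 + 0.0276·95.0) / (0.3132 + 0.3770 + 0.2990 + 0.0276)
  = 70.7222 / 1.0168 = 69.554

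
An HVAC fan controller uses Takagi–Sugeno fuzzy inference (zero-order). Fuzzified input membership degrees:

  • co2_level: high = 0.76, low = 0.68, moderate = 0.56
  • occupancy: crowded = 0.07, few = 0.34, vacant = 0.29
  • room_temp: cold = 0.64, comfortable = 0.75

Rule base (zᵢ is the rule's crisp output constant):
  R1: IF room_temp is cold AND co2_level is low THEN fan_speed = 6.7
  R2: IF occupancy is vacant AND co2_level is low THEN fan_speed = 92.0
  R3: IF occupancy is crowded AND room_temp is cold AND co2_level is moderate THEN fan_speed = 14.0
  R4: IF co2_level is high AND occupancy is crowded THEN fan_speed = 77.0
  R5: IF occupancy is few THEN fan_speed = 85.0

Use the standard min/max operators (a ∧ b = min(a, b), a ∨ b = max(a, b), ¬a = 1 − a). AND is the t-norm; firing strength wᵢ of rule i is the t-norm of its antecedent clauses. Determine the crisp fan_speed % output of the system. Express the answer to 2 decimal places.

46.98

R1 (z=6.7): cold=0.64, low=0.68; AND[min(a, b)] → w = 0.64
R2 (z=92.0): vacant=0.29, low=0.68; AND[min(a, b)] → w = 0.29
R3 (z=14.0): crowded=0.07, cold=0.64, moderate=0.56; AND[min(a, b)] → w = 0.07
R4 (z=77.0): high=0.76, crowded=0.07; AND[min(a, b)] → w = 0.07
R5 (z=85.0): few=0.34 → w = 0.34
Weighted average = (0.64·6.7 + 0.29·92.0 + 0.07·14.0 + 0.07·77.0 + 0.34·85.0) / (0.64 + 0.29 + 0.07 + 0.07 + 0.34)
  = 66.2380 / 1.4100 = 46.98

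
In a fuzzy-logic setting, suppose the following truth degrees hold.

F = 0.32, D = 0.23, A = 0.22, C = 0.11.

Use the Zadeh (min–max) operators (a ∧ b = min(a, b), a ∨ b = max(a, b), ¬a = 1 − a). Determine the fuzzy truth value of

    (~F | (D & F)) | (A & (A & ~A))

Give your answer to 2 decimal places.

0.68

~F = 1 − 0.32 = 0.68
D & F = min(a, b) on (0.23, 0.32) = 0.23
~F | (D & F) = max(a, b) on (0.68, 0.23) = 0.68
~A = 1 − 0.22 = 0.78
A & ~A = min(a, b) on (0.22, 0.78) = 0.22
A & (A & ~A) = min(a, b) on (0.22, 0.22) = 0.22
(~F | (D & F)) | (A & (A & ~A)) = max(a, b) on (0.68, 0.22) = 0.68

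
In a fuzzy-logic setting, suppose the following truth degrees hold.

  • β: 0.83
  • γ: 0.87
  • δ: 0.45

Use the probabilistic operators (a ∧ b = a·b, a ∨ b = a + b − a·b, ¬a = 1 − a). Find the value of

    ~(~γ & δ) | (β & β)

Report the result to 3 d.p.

~γ = 1 − 0.8700 = 0.1300
~γ & δ = a·b on (0.1300, 0.4500) = 0.0585
~(~γ & δ) = 1 − 0.0585 = 0.9415
β & β = a·b on (0.8300, 0.8300) = 0.6889
~(~γ & δ) | (β & β) = a + b − a·b on (0.9415, 0.6889) = 0.9818

0.982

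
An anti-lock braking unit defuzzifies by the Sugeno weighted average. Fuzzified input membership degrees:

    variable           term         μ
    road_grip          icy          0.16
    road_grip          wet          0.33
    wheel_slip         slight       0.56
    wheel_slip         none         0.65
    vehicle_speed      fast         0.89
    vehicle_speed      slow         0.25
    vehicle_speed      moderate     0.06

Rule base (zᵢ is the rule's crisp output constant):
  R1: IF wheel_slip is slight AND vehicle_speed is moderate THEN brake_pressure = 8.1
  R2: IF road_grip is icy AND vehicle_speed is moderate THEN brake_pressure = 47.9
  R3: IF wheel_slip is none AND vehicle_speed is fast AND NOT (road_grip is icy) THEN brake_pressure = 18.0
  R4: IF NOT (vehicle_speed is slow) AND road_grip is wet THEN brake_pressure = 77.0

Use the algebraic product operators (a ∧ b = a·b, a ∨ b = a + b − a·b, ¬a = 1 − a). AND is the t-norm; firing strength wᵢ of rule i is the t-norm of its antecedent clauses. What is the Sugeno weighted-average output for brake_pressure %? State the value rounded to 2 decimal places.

R1 (z=8.1): slight=0.56, moderate=0.06; AND[a·b] → w = 0.0336
R2 (z=47.9): icy=0.16, moderate=0.06; AND[a·b] → w = 0.0096
R3 (z=18.0): none=0.65, fast=0.89, ¬icy=1−0.16=0.84; AND[a·b] → w = 0.4859
R4 (z=77.0): ¬slow=1−0.25=0.75, wet=0.33; AND[a·b] → w = 0.2475
Weighted average = (0.0336·8.1 + 0.0096·47.9 + 0.4859·18.0 + 0.2475·77.0) / (0.0336 + 0.0096 + 0.4859 + 0.2475)
  = 28.5364 / 0.7766 = 36.74

36.74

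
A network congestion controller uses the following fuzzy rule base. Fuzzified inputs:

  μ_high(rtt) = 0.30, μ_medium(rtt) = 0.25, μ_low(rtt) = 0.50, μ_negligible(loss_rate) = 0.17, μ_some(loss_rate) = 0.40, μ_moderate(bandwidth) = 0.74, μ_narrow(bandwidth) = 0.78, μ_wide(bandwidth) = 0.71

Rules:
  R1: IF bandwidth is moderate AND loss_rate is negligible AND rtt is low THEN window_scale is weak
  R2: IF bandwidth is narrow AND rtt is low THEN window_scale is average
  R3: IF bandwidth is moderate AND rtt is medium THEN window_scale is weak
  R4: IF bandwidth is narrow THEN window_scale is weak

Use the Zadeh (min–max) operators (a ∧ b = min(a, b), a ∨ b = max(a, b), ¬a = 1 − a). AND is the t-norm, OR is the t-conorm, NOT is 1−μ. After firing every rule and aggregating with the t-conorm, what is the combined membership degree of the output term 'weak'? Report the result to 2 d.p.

R1: moderate=0.74, negligible=0.17, low=0.50; AND[min(a, b)] → w = 0.17
R2: narrow=0.78, low=0.50; AND[min(a, b)] → w = 0.50
R3: moderate=0.74, medium=0.25; AND[min(a, b)] → w = 0.25
R4: narrow=0.78 → w = 0.78
Rules with consequent 'weak': {R1, R3, R4} → strengths 0.17, 0.25, 0.78
Aggregate via t-conorm [max(a, b)]: 0.78

0.78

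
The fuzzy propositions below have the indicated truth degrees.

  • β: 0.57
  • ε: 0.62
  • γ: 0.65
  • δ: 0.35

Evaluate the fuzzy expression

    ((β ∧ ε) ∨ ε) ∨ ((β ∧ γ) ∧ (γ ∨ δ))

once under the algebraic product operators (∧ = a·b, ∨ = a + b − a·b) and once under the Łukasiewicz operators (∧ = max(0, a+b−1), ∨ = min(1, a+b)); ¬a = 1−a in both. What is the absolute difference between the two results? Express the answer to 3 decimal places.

0.175

Under algebraic product:
  β ∧ ε = a·b on (0.5700, 0.6200) = 0.3534
  (β ∧ ε) ∨ ε = a + b − a·b on (0.3534, 0.6200) = 0.7543
  β ∧ γ = a·b on (0.5700, 0.6500) = 0.3705
  γ ∨ δ = a + b − a·b on (0.6500, 0.3500) = 0.7725
  (β ∧ γ) ∧ (γ ∨ δ) = a·b on (0.3705, 0.7725) = 0.2862
  ((β ∧ ε) ∨ ε) ∨ ((β ∧ γ) ∧ (γ ∨ δ)) = a + b − a·b on (0.7543, 0.2862) = 0.8246
  → value = 0.8246
Under Łukasiewicz:
  β ∧ ε = max(0, a+b−1) on (0.57, 0.62) = 0.19
  (β ∧ ε) ∨ ε = min(1, a+b) on (0.19, 0.62) = 0.81
  β ∧ γ = max(0, a+b−1) on (0.57, 0.65) = 0.22
  γ ∨ δ = min(1, a+b) on (0.65, 0.35) = 1.00
  (β ∧ γ) ∧ (γ ∨ δ) = max(0, a+b−1) on (0.22, 1.00) = 0.22
  ((β ∧ ε) ∨ ε) ∨ ((β ∧ γ) ∧ (γ ∨ δ)) = min(1, a+b) on (0.81, 0.22) = 1.00
  → value = 1.0000
|0.8246 − 1.0000| = 0.175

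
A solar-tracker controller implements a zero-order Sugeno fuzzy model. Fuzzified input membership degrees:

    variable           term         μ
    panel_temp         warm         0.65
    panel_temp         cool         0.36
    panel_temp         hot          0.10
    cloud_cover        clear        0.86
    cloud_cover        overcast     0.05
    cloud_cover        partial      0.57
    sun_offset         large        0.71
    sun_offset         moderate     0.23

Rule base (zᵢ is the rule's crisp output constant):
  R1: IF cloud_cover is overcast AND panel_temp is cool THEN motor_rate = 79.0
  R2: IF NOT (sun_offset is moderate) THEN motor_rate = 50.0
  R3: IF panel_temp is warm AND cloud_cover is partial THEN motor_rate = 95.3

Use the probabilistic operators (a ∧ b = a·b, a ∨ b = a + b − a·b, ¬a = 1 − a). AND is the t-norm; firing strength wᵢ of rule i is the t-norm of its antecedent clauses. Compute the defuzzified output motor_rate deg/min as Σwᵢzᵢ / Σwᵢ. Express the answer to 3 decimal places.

R1 (z=79.0): overcast=0.05, cool=0.36; AND[a·b] → w = 0.0180
R2 (z=50.0): ¬moderate=1−0.23=0.77 → w = 0.7700
R3 (z=95.3): warm=0.65, partial=0.57; AND[a·b] → w = 0.3705
Weighted average = (0.0180·79.0 + 0.7700·50.0 + 0.3705·95.3) / (0.0180 + 0.7700 + 0.3705)
  = 75.2306 / 1.1585 = 64.938

64.938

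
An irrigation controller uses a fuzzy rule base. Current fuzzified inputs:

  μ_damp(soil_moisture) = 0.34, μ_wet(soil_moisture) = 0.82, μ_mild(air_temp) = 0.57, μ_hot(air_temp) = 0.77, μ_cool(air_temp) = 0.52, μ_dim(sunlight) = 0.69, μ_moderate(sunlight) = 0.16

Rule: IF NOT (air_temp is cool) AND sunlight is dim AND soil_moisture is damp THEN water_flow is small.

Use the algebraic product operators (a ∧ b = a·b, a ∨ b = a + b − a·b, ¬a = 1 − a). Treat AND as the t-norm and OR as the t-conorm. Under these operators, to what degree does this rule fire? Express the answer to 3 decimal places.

0.113

firing strength: ¬cool=1−0.52=0.48, dim=0.69, damp=0.34; AND[a·b] → w = 0.1126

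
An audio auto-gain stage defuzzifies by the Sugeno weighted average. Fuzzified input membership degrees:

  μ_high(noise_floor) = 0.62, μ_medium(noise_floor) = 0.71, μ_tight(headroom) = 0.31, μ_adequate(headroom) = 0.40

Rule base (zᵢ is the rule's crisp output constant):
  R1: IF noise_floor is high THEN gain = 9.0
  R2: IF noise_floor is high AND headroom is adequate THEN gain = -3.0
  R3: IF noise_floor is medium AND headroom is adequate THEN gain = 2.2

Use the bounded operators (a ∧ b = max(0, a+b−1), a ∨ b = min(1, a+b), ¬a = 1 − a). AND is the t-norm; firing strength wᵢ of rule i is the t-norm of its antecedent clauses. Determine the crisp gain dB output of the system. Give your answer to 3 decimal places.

R1 (z=9.0): high=0.62 → w = 0.62
R2 (z=-3.0): high=0.62, adequate=0.40; AND[max(0, a+b−1)] → w = 0.02
R3 (z=2.2): medium=0.71, adequate=0.40; AND[max(0, a+b−1)] → w = 0.11
Weighted average = (0.62·9.0 + 0.02·-3.0 + 0.11·2.2) / (0.62 + 0.02 + 0.11)
  = 5.7620 / 0.7500 = 7.683

7.683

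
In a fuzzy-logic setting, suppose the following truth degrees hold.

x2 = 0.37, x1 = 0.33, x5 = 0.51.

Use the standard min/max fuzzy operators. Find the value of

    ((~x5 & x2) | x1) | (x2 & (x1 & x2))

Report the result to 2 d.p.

~x5 = 1 − 0.51 = 0.49
~x5 & x2 = min(a, b) on (0.49, 0.37) = 0.37
(~x5 & x2) | x1 = max(a, b) on (0.37, 0.33) = 0.37
x1 & x2 = min(a, b) on (0.33, 0.37) = 0.33
x2 & (x1 & x2) = min(a, b) on (0.37, 0.33) = 0.33
((~x5 & x2) | x1) | (x2 & (x1 & x2)) = max(a, b) on (0.37, 0.33) = 0.37

0.37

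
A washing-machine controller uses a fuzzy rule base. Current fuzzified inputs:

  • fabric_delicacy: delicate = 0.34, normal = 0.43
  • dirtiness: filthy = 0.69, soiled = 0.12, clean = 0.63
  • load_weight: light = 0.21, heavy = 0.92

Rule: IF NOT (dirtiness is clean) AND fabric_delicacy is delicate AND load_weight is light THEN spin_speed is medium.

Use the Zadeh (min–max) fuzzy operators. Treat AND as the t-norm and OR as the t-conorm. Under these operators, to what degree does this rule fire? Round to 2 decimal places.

firing strength: ¬clean=1−0.63=0.37, delicate=0.34, light=0.21; AND[min(a, b)] → w = 0.21

0.21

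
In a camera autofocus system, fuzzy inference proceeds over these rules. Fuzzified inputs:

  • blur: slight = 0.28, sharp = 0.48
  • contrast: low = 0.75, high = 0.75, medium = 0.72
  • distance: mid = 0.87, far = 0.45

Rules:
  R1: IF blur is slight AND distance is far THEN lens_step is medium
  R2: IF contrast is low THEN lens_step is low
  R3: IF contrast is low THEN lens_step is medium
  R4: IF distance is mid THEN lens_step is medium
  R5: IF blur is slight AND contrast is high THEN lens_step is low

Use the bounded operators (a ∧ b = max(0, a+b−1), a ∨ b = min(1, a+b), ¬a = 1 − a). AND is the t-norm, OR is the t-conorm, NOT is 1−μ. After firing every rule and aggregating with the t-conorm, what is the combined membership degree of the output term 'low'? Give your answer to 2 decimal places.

0.78

R1: slight=0.28, far=0.45; AND[max(0, a+b−1)] → w = 0.00
R2: low=0.75 → w = 0.75
R3: low=0.75 → w = 0.75
R4: mid=0.87 → w = 0.87
R5: slight=0.28, high=0.75; AND[max(0, a+b−1)] → w = 0.03
Rules with consequent 'low': {R2, R5} → strengths 0.75, 0.03
Aggregate via t-conorm [min(1, a+b)]: 0.78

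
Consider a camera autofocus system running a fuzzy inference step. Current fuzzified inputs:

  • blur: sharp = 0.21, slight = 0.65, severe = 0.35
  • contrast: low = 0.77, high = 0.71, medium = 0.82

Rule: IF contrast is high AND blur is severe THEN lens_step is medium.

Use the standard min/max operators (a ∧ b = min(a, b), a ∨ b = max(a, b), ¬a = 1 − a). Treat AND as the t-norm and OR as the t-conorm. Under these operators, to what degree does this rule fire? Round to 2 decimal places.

0.35

firing strength: high=0.71, severe=0.35; AND[min(a, b)] → w = 0.35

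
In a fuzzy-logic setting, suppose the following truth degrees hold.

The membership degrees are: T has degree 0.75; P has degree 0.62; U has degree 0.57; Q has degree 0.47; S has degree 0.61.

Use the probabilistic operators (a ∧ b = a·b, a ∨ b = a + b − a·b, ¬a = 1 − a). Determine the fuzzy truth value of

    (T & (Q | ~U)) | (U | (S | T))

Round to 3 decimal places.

0.980

~U = 1 − 0.5700 = 0.4300
Q | ~U = a + b − a·b on (0.4700, 0.4300) = 0.6979
T & (Q | ~U) = a·b on (0.7500, 0.6979) = 0.5234
S | T = a + b − a·b on (0.6100, 0.7500) = 0.9025
U | (S | T) = a + b − a·b on (0.5700, 0.9025) = 0.9581
(T & (Q | ~U)) | (U | (S | T)) = a + b − a·b on (0.5234, 0.9581) = 0.9800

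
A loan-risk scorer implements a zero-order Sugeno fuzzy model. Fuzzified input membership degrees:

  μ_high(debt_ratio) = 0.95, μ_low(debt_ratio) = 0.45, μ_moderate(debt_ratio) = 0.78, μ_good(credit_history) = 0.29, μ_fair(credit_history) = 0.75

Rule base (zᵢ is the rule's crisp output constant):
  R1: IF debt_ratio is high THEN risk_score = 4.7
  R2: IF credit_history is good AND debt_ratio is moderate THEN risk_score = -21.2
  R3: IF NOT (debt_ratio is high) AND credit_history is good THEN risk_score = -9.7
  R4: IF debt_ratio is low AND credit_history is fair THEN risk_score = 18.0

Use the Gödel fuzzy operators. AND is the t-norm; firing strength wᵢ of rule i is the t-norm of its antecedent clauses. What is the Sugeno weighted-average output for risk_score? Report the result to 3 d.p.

R1 (z=4.7): high=0.95 → w = 0.95
R2 (z=-21.2): good=0.29, moderate=0.78; AND[min(a, b)] → w = 0.29
R3 (z=-9.7): ¬high=1−0.95=0.05, good=0.29; AND[min(a, b)] → w = 0.05
R4 (z=18.0): low=0.45, fair=0.75; AND[min(a, b)] → w = 0.45
Weighted average = (0.95·4.7 + 0.29·-21.2 + 0.05·-9.7 + 0.45·18.0) / (0.95 + 0.29 + 0.05 + 0.45)
  = 5.9320 / 1.7400 = 3.409

3.409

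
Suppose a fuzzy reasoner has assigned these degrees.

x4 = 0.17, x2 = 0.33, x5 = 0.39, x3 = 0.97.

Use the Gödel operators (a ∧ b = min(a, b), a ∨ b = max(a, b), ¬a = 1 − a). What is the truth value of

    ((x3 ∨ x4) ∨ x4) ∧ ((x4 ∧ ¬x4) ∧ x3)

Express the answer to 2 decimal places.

0.17

x3 ∨ x4 = max(a, b) on (0.97, 0.17) = 0.97
(x3 ∨ x4) ∨ x4 = max(a, b) on (0.97, 0.17) = 0.97
¬x4 = 1 − 0.17 = 0.83
x4 ∧ ¬x4 = min(a, b) on (0.17, 0.83) = 0.17
(x4 ∧ ¬x4) ∧ x3 = min(a, b) on (0.17, 0.97) = 0.17
((x3 ∨ x4) ∨ x4) ∧ ((x4 ∧ ¬x4) ∧ x3) = min(a, b) on (0.97, 0.17) = 0.17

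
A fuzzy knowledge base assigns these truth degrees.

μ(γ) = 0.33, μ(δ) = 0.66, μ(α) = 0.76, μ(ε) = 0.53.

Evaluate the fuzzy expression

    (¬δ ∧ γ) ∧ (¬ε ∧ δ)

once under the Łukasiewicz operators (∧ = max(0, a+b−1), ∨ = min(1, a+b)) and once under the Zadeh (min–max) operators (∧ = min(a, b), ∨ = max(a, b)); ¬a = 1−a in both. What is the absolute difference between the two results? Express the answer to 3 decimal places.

Under Łukasiewicz:
  ¬δ = 1 − 0.66 = 0.34
  ¬δ ∧ γ = max(0, a+b−1) on (0.34, 0.33) = 0.00
  ¬ε = 1 − 0.53 = 0.47
  ¬ε ∧ δ = max(0, a+b−1) on (0.47, 0.66) = 0.13
  (¬δ ∧ γ) ∧ (¬ε ∧ δ) = max(0, a+b−1) on (0.00, 0.13) = 0.00
  → value = 0.0000
Under Zadeh (min–max):
  ¬δ = 1 − 0.66 = 0.34
  ¬δ ∧ γ = min(a, b) on (0.34, 0.33) = 0.33
  ¬ε = 1 − 0.53 = 0.47
  ¬ε ∧ δ = min(a, b) on (0.47, 0.66) = 0.47
  (¬δ ∧ γ) ∧ (¬ε ∧ δ) = min(a, b) on (0.33, 0.47) = 0.33
  → value = 0.3300
|0.0000 − 0.3300| = 0.330

0.330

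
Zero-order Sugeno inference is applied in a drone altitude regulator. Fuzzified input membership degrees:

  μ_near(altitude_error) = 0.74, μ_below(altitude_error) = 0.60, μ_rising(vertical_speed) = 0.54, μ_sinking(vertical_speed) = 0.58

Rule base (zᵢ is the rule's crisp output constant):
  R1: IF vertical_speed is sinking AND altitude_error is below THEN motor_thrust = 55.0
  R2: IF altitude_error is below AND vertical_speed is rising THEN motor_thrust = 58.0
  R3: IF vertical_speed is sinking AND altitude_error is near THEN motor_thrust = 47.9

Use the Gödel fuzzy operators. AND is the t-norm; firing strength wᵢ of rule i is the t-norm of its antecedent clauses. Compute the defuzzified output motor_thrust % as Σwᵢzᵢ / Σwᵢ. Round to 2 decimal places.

R1 (z=55.0): sinking=0.58, below=0.60; AND[min(a, b)] → w = 0.58
R2 (z=58.0): below=0.60, rising=0.54; AND[min(a, b)] → w = 0.54
R3 (z=47.9): sinking=0.58, near=0.74; AND[min(a, b)] → w = 0.58
Weighted average = (0.58·55.0 + 0.54·58.0 + 0.58·47.9) / (0.58 + 0.54 + 0.58)
  = 91.0020 / 1.7000 = 53.53

53.53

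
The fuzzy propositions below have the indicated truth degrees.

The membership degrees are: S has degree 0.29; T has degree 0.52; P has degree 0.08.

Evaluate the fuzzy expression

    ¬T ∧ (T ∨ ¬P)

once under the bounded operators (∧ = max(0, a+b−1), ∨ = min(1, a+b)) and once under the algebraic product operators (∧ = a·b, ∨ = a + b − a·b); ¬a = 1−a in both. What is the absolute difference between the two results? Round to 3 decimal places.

0.018

Under bounded:
  ¬T = 1 − 0.52 = 0.48
  ¬P = 1 − 0.08 = 0.92
  T ∨ ¬P = min(1, a+b) on (0.52, 0.92) = 1.00
  ¬T ∧ (T ∨ ¬P) = max(0, a+b−1) on (0.48, 1.00) = 0.48
  → value = 0.4800
Under algebraic product:
  ¬T = 1 − 0.5200 = 0.4800
  ¬P = 1 − 0.0800 = 0.9200
  T ∨ ¬P = a + b − a·b on (0.5200, 0.9200) = 0.9616
  ¬T ∧ (T ∨ ¬P) = a·b on (0.4800, 0.9616) = 0.4616
  → value = 0.4616
|0.4800 − 0.4616| = 0.018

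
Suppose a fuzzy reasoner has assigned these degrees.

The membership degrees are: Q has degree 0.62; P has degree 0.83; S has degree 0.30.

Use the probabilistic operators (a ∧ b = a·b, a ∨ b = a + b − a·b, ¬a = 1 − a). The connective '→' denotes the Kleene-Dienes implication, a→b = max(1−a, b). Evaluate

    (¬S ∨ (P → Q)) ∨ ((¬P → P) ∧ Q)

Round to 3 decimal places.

0.945

¬S = 1 − 0.3000 = 0.7000
P → Q  [Kleene-Dienes: max(1−a, b)] with a=0.8300, b=0.6200 → 0.6200
¬S ∨ (P → Q) = a + b − a·b on (0.7000, 0.6200) = 0.8860
¬P = 1 − 0.8300 = 0.1700
¬P → P  [Kleene-Dienes: max(1−a, b)] with a=0.1700, b=0.8300 → 0.8300
(¬P → P) ∧ Q = a·b on (0.8300, 0.6200) = 0.5146
(¬S ∨ (P → Q)) ∨ ((¬P → P) ∧ Q) = a + b − a·b on (0.8860, 0.5146) = 0.9447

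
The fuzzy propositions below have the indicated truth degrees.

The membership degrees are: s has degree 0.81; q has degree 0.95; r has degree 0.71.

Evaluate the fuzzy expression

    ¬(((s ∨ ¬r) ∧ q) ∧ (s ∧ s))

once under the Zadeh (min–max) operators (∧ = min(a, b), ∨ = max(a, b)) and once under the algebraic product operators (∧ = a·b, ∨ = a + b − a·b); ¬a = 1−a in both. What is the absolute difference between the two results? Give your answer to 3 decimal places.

0.271

Under Zadeh (min–max):
  ¬r = 1 − 0.71 = 0.29
  s ∨ ¬r = max(a, b) on (0.81, 0.29) = 0.81
  (s ∨ ¬r) ∧ q = min(a, b) on (0.81, 0.95) = 0.81
  s ∧ s = min(a, b) on (0.81, 0.81) = 0.81
  ((s ∨ ¬r) ∧ q) ∧ (s ∧ s) = min(a, b) on (0.81, 0.81) = 0.81
  ¬(((s ∨ ¬r) ∧ q) ∧ (s ∧ s)) = 1 − 0.81 = 0.19
  → value = 0.1900
Under algebraic product:
  ¬r = 1 − 0.7100 = 0.2900
  s ∨ ¬r = a + b − a·b on (0.8100, 0.2900) = 0.8651
  (s ∨ ¬r) ∧ q = a·b on (0.8651, 0.9500) = 0.8218
  s ∧ s = a·b on (0.8100, 0.8100) = 0.6561
  ((s ∨ ¬r) ∧ q) ∧ (s ∧ s) = a·b on (0.8218, 0.6561) = 0.5392
  ¬(((s ∨ ¬r) ∧ q) ∧ (s ∧ s)) = 1 − 0.5392 = 0.4608
  → value = 0.4608
|0.1900 − 0.4608| = 0.271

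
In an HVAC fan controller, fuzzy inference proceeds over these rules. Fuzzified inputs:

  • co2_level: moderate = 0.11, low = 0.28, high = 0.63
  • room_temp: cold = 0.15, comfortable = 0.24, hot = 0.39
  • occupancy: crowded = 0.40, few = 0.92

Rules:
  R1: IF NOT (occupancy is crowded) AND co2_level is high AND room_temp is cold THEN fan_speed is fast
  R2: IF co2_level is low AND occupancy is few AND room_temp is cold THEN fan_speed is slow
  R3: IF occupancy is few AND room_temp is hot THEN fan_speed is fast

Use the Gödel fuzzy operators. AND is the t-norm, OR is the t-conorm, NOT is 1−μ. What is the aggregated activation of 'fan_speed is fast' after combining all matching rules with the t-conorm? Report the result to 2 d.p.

R1: ¬crowded=1−0.40=0.60, high=0.63, cold=0.15; AND[min(a, b)] → w = 0.15
R2: low=0.28, few=0.92, cold=0.15; AND[min(a, b)] → w = 0.15
R3: few=0.92, hot=0.39; AND[min(a, b)] → w = 0.39
Rules with consequent 'fast': {R1, R3} → strengths 0.15, 0.39
Aggregate via t-conorm [max(a, b)]: 0.39

0.39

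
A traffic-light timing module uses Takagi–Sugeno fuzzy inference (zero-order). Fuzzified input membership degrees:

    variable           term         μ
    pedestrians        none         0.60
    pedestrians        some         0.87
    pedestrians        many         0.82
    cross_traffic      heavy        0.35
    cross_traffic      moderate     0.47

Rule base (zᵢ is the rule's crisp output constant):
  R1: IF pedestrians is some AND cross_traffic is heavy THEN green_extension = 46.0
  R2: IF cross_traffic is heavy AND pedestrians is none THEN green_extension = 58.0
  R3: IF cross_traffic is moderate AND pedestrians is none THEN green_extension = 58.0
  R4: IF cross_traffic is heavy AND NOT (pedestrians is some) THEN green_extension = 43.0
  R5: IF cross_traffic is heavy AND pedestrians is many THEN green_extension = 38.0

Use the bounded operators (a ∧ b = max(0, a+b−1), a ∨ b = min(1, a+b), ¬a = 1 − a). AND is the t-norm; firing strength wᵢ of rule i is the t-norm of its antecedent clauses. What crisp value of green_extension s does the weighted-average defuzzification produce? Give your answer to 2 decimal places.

R1 (z=46.0): some=0.87, heavy=0.35; AND[max(0, a+b−1)] → w = 0.22
R2 (z=58.0): heavy=0.35, none=0.60; AND[max(0, a+b−1)] → w = 0.00
R3 (z=58.0): moderate=0.47, none=0.60; AND[max(0, a+b−1)] → w = 0.07
R4 (z=43.0): heavy=0.35, ¬some=1−0.87=0.13; AND[max(0, a+b−1)] → w = 0.00
R5 (z=38.0): heavy=0.35, many=0.82; AND[max(0, a+b−1)] → w = 0.17
Weighted average = (0.22·46.0 + 0.00·58.0 + 0.07·58.0 + 0.00·43.0 + 0.17·38.0) / (0.22 + 0.00 + 0.07 + 0.00 + 0.17)
  = 20.6400 / 0.4600 = 44.87

44.87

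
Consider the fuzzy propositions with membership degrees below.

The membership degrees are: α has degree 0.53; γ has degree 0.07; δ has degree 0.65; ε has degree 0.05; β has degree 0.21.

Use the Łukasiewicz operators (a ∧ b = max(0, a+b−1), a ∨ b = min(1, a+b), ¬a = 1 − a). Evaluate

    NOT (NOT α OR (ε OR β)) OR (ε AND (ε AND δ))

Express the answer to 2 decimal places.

0.27

NOT α = 1 − 0.53 = 0.47
ε OR β = min(1, a+b) on (0.05, 0.21) = 0.26
NOT α OR (ε OR β) = min(1, a+b) on (0.47, 0.26) = 0.73
NOT (NOT α OR (ε OR β)) = 1 − 0.73 = 0.27
ε AND δ = max(0, a+b−1) on (0.05, 0.65) = 0.00
ε AND (ε AND δ) = max(0, a+b−1) on (0.05, 0.00) = 0.00
NOT (NOT α OR (ε OR β)) OR (ε AND (ε AND δ)) = min(1, a+b) on (0.27, 0.00) = 0.27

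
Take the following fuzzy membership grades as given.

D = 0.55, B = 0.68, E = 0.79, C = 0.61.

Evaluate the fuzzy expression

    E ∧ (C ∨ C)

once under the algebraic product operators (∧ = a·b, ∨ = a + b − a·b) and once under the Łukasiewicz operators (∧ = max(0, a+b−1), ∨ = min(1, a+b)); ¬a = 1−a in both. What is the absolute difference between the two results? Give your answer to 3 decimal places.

Under algebraic product:
  C ∨ C = a + b − a·b on (0.6100, 0.6100) = 0.8479
  E ∧ (C ∨ C) = a·b on (0.7900, 0.8479) = 0.6698
  → value = 0.6698
Under Łukasiewicz:
  C ∨ C = min(1, a+b) on (0.61, 0.61) = 1.00
  E ∧ (C ∨ C) = max(0, a+b−1) on (0.79, 1.00) = 0.79
  → value = 0.7900
|0.6698 − 0.7900| = 0.120

0.120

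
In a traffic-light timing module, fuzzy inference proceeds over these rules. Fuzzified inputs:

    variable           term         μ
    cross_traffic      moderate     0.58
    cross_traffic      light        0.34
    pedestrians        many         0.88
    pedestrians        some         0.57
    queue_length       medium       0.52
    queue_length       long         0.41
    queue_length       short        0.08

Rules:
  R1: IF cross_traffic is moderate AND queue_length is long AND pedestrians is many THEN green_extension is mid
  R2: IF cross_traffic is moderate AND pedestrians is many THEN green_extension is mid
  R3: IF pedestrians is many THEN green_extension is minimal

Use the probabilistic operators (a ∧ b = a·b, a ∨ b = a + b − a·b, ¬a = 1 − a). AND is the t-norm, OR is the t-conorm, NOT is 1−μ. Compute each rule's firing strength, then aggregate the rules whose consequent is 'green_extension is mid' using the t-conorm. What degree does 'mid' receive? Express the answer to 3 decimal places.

0.613

R1: moderate=0.58, long=0.41, many=0.88; AND[a·b] → w = 0.2093
R2: moderate=0.58, many=0.88; AND[a·b] → w = 0.5104
R3: many=0.88 → w = 0.8800
Rules with consequent 'mid': {R1, R2} → strengths 0.2093, 0.5104
Aggregate via t-conorm [a + b − a·b]: 0.6129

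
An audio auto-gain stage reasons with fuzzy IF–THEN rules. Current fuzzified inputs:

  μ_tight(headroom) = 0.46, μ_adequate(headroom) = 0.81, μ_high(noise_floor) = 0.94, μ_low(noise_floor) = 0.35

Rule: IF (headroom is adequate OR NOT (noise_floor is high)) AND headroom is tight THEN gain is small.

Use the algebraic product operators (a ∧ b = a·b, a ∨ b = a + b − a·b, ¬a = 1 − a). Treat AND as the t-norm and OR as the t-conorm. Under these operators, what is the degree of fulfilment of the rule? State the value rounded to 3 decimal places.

0.378

firing strength: (adequate=0.81 OR ¬high=1−0.94=0.06) = 0.8214; AND[a·b] with tight=0.46 → w = 0.3778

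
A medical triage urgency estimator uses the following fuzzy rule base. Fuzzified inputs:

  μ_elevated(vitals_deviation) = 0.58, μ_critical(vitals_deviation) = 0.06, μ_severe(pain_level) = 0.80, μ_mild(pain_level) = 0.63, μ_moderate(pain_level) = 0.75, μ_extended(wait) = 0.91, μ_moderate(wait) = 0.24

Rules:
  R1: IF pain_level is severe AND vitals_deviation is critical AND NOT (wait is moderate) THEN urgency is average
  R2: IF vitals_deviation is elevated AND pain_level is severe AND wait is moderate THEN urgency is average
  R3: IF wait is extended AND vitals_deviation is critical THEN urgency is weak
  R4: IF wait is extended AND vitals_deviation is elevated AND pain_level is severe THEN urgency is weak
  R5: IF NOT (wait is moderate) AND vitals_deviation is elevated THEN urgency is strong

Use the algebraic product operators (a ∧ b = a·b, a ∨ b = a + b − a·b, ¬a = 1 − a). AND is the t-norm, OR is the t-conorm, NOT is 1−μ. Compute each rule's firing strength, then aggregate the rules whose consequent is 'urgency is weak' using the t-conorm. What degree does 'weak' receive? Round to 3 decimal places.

R1: severe=0.80, critical=0.06, ¬moderate=1−0.24=0.76; AND[a·b] → w = 0.0365
R2: elevated=0.58, severe=0.80, moderate=0.24; AND[a·b] → w = 0.1114
R3: extended=0.91, critical=0.06; AND[a·b] → w = 0.0546
R4: extended=0.91, elevated=0.58, severe=0.80; AND[a·b] → w = 0.4222
R5: ¬moderate=1−0.24=0.76, elevated=0.58; AND[a·b] → w = 0.4408
Rules with consequent 'weak': {R3, R4} → strengths 0.0546, 0.4222
Aggregate via t-conorm [a + b − a·b]: 0.4538

0.454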